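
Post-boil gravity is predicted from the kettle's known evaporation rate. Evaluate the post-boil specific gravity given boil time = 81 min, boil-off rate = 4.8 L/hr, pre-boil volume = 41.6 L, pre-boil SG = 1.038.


V_post = V_pre − rate·(t/60);  SG_post = 1 + (SG_pre−1)·V_pre/V_post
V_post = 41.6 − 4.8·(81/60) = 35.1200
SG_post = 1 + (1.038 − 1)·41.6/35.1200

1.0450


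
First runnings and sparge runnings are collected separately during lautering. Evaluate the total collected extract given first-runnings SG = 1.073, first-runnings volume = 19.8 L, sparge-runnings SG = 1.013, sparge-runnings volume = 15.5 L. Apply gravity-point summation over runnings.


total = Σ (SG_i − 1)·1000·V_i
first = (1.073 − 1)·1000·19.8 = 1445.4000
sparge = (1.013 − 1)·1000·15.5 = 201.5000
total = 1445.4000 + 201.5000

1646.9000 gravity·L


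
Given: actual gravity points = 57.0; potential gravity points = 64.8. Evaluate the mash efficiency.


efficiency = actual / potential × 100
efficiency = 57.0 / 64.8 × 100

87.9630 %


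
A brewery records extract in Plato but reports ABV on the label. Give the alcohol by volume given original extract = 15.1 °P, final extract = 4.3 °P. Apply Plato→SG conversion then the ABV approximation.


SG = 259/(259 − P);  ABV = (OG − FG)·131.25
OG = 259/(259 − 15.1) = 1.0619
FG = 259/(259 − 4.3) = 1.0169
ABV = (1.0619 − 1.0169)·131.25

5.9099 % ABV


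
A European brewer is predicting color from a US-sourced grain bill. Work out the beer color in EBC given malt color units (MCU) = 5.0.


SRM = 1.4922·MCU^0.6859;  EBC = SRM·1.97
SRM = 1.4922·5.0^0.6859 = 4.5004
EBC = 4.5004·1.97

8.8658 EBC


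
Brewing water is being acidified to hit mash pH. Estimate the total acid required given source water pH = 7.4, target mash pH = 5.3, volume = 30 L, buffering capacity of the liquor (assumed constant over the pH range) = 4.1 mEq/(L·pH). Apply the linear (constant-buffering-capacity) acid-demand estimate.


acid = buffering capacity · (pH_source − pH_target) · V
acid = 4.1 · (7.4 − 5.3) · 30

258.3000 mEq


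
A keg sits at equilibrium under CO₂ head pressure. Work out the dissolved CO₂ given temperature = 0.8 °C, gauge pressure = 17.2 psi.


vols = (P + 14.695)·(0.01821 + 0.09011·e^(−0.04·T))
vols = (17.2 + 14.695)·(0.01821 + 0.09011·e^(−0.04·0.8))

3.3644 volumes


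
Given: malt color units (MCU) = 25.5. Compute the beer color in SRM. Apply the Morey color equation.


SRM = 1.4922 · MCU^0.6859
SRM = 1.4922 · 25.5^0.6859

13.7586 SRM


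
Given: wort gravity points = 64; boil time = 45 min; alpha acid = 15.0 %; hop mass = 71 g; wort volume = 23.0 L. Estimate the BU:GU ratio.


U = 1.65·0.000125^(GP/1000)·(1−e^(−0.04t))/4.15;  IBU = (α/100)·m·U·1000/V;  BU:GU = IBU/GP
U = 1.65·0.000125^(64/1000)·(1−e^(−0.04·45))/4.15 = 0.1867
IBU = (15.0/100)·71·0.1867·1000/23.0 = 86.4551
BU:GU = 86.4551/64

1.3509


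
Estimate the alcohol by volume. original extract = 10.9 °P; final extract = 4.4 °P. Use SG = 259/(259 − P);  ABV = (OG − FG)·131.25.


OG = 259/(259 − 10.9) = 1.0439
FG = 259/(259 − 4.4) = 1.0173
ABV = (1.0439 − 1.0173)·131.25

3.4981 % ABV


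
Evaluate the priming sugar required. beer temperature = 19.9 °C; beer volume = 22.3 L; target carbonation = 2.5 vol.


residual = 14.695·(0.01821 + 0.09011·e^(−0.04·T));  sugar = (target − residual)·4.0·V
residual = 14.695·(0.01821 + 0.09011·e^(−0.04·19.9)) = 0.8650
sugar = (2.5 − 0.8650)·4.0·22.3

145.8449 g


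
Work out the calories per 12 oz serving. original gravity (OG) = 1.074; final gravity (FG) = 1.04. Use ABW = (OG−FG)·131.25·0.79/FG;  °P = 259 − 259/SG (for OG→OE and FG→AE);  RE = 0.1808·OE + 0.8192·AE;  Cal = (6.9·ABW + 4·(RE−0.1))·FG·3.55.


ABW = (1.074 − 1.04)·131.25·0.79/1.04 = 3.3898
OE = 259 − 259/1.074 = 17.8454 °P
AE = 259 − 259/1.04 = 9.9615 °P
RE = 0.1808·17.8454 + 0.8192·9.9615 = 11.3869 °P
Cal = (6.9·3.3898 + 4·(11.3869−0.1))·1.04·3.55

253.0397 kcal


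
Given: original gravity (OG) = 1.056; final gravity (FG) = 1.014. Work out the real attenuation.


AA = (OG−FG)/(OG−1)·100;  RA = AA·0.8192
AA = (1.056 − 1.014)/(1.056 − 1)·100 = 75.0000
RA = 75.0000·0.8192

61.4400 %


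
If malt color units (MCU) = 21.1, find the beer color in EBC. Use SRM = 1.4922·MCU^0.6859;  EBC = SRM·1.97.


SRM = 1.4922·21.1^0.6859 = 12.0824
EBC = 12.0824·1.97

23.8023 EBC


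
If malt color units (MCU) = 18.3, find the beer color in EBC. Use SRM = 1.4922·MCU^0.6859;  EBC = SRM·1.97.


SRM = 1.4922·18.3^0.6859 = 10.9583
EBC = 10.9583·1.97

21.5878 EBC


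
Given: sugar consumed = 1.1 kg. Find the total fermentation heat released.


Q = m_sugar · 590 kJ/kg
Q = 1.1 · 590

649.0000 kJ


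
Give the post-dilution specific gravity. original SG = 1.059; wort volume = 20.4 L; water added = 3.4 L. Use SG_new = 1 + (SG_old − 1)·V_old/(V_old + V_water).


pts = (1.059 − 1)·1000·20.4/(20.4 + 3.4) = 50.5714
SG_new = 1 + 50.5714/1000

1.0506


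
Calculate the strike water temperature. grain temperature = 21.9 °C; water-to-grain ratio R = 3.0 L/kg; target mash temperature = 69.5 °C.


T_strike = (0.41/R)·(T_mash − T_grain) + T_mash
T_strike = (0.41/3.0)·(69.5 − 21.9) + 69.5

76.0053 °C


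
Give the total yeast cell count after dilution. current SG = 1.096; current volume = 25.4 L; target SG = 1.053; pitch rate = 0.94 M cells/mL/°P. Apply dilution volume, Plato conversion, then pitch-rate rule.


V_w = V·((SG_c−1)/(SG_t−1)−1);  °P = 259 − 259/SG_t;  cells = rate·(V+V_w)·°P
V_w = 25.4·((1.096−1)/(1.053−1)−1) = 20.6075
V_final = 25.4 + 20.6075 = 46.0075
°P = 259 − 259/1.053 = 13.0361
cells = 0.94·46.0075·13.0361

563.7729 billion cells


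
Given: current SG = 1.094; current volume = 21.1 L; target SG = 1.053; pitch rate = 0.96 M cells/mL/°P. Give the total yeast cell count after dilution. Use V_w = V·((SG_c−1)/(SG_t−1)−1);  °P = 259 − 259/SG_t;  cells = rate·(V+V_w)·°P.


V_w = 21.1·((1.094−1)/(1.053−1)−1) = 16.3226
V_final = 21.1 + 16.3226 = 37.4226
°P = 259 − 259/1.053 = 13.0361
cells = 0.96·37.4226·13.0361

468.3310 billion cells


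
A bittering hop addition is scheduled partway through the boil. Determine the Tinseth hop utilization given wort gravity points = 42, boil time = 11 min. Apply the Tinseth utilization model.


U = 1.65·0.000125^(GP/1000) · (1 − e^(−0.04·t))/4.15
bigness = 1.65·0.000125^(42/1000) = 1.1312
boil_factor = (1 − e^(−0.04·11))/4.15 = 0.0858
U = 1.1312 · 0.0858

0.0970


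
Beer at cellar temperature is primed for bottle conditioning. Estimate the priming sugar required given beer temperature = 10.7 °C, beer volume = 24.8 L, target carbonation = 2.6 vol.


residual = 14.695·(0.01821 + 0.09011·e^(−0.04·T));  sugar = (target − residual)·4.0·V
residual = 14.695·(0.01821 + 0.09011·e^(−0.04·10.7)) = 1.1307
sugar = (2.6 − 1.1307)·4.0·24.8

145.7543 g


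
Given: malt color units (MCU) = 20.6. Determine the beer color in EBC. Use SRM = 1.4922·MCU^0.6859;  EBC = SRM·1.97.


SRM = 1.4922·20.6^0.6859 = 11.8853
EBC = 11.8853·1.97

23.4140 EBC


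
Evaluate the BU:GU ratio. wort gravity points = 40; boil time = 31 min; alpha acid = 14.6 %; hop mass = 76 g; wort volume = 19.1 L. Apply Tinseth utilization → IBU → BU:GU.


U = 1.65·0.000125^(GP/1000)·(1−e^(−0.04t))/4.15;  IBU = (α/100)·m·U·1000/V;  BU:GU = IBU/GP
U = 1.65·0.000125^(40/1000)·(1−e^(−0.04·31))/4.15 = 0.1972
IBU = (14.6/100)·76·0.1972·1000/19.1 = 114.5724
BU:GU = 114.5724/40

2.8643


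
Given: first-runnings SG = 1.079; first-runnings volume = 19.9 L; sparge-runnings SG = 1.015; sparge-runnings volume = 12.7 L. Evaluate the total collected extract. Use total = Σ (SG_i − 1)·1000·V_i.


first = (1.079 − 1)·1000·19.9 = 1572.1000
sparge = (1.015 − 1)·1000·12.7 = 190.5000
total = 1572.1000 + 190.5000

1762.6000 gravity·L


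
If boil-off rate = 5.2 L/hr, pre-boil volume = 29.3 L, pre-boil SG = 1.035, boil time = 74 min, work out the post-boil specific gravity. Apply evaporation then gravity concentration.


V_post = V_pre − rate·(t/60);  SG_post = 1 + (SG_pre−1)·V_pre/V_post
V_post = 29.3 − 5.2·(74/60) = 22.8867
SG_post = 1 + (1.035 − 1)·29.3/22.8867

1.0448


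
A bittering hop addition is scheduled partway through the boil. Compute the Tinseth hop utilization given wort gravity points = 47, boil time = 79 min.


U = 1.65·0.000125^(GP/1000) · (1 − e^(−0.04·t))/4.15
bigness = 1.65·0.000125^(47/1000) = 1.0815
boil_factor = (1 − e^(−0.04·79))/4.15 = 0.2307
U = 1.0815 · 0.2307

0.2496


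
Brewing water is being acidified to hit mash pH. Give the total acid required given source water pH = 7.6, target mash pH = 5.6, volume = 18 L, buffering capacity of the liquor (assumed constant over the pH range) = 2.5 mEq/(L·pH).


acid = buffering capacity · (pH_source − pH_target) · V
acid = 2.5 · (7.6 − 5.6) · 18

90.0000 mEq


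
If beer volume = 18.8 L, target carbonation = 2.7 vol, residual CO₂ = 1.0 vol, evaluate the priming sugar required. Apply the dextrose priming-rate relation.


sugar = (target − residual)·4.0·V
sugar = (2.7 − 1.0)·4.0·18.8

127.8400 g


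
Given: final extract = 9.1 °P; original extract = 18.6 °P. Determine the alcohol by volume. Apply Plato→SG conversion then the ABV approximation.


SG = 259/(259 − P);  ABV = (OG − FG)·131.25
OG = 259/(259 − 18.6) = 1.0774
FG = 259/(259 − 9.1) = 1.0364
ABV = (1.0774 − 1.0364)·131.25

5.3755 % ABV


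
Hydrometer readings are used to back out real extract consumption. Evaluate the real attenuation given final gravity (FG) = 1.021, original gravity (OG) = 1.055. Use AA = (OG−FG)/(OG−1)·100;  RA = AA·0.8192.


AA = (1.055 − 1.021)/(1.055 − 1)·100 = 61.8182
RA = 61.8182·0.8192

50.6415 %


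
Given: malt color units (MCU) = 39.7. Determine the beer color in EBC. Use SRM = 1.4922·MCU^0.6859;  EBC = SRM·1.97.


SRM = 1.4922·39.7^0.6859 = 18.6396
EBC = 18.6396·1.97

36.7201 EBC


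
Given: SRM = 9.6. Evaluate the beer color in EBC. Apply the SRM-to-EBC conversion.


EBC = SRM · 1.97
EBC = 9.6 · 1.97

18.9120 EBC


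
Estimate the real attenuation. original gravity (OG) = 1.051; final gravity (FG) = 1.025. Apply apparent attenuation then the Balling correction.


AA = (OG−FG)/(OG−1)·100;  RA = AA·0.8192
AA = (1.051 − 1.025)/(1.051 − 1)·100 = 50.9804
RA = 50.9804·0.8192

41.7631 %


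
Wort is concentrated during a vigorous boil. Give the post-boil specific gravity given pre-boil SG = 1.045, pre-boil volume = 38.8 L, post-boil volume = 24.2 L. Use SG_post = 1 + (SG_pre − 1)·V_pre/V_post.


pts_pre = (1.045 − 1)·1000 = 45.0000
pts_post = 45.0000·38.8/24.2 = 72.1488
SG_post = 1 + 72.1488/1000

1.0721


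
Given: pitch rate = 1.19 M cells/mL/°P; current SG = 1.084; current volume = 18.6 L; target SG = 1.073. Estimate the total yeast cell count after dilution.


V_w = V·((SG_c−1)/(SG_t−1)−1);  °P = 259 − 259/SG_t;  cells = rate·(V+V_w)·°P
V_w = 18.6·((1.084−1)/(1.073−1)−1) = 2.8027
V_final = 18.6 + 2.8027 = 21.4027
°P = 259 − 259/1.073 = 17.6207
cells = 1.19·21.4027·17.6207

448.7859 billion cells


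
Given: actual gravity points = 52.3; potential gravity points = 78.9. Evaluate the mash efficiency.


efficiency = actual / potential × 100
efficiency = 52.3 / 78.9 × 100

66.2864 %


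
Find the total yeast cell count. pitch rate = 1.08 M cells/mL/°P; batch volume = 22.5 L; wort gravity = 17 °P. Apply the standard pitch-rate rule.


cells (billions) = rate · V_L · °P
cells = 1.08 · 22.5 · 17

413.1000 billion cells


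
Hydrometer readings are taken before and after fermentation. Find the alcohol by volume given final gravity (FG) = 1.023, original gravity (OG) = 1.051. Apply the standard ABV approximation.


ABV = (OG − FG) · 131.25
ABV = (1.051 − 1.023) · 131.25

3.6750 % ABV


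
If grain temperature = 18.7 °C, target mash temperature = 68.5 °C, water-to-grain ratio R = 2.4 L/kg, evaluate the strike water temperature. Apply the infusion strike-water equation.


T_strike = (0.41/R)·(T_mash − T_grain) + T_mash
T_strike = (0.41/2.4)·(68.5 − 18.7) + 68.5

77.0075 °C


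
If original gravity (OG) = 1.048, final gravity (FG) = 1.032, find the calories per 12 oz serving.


ABW = (OG−FG)·131.25·0.79/FG;  °P = 259 − 259/SG (for OG→OE and FG→AE);  RE = 0.1808·OE + 0.8192·AE;  Cal = (6.9·ABW + 4·(RE−0.1))·FG·3.55
ABW = (1.048 − 1.032)·131.25·0.79/1.032 = 1.6076
OE = 259 − 259/1.048 = 11.8626 °P
AE = 259 − 259/1.032 = 8.0310 °P
RE = 0.1808·11.8626 + 0.8192·8.0310 = 8.7238 °P
Cal = (6.9·1.6076 + 4·(8.7238−0.1))·1.032·3.55

167.0132 kcal


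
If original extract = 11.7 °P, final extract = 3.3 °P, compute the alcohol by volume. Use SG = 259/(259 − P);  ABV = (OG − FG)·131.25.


OG = 259/(259 − 11.7) = 1.0473
FG = 259/(259 − 3.3) = 1.0129
ABV = (1.0473 − 1.0129)·131.25

4.5157 % ABV


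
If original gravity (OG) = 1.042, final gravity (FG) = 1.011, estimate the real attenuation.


AA = (OG−FG)/(OG−1)·100;  RA = AA·0.8192
AA = (1.042 − 1.011)/(1.042 − 1)·100 = 73.8095
RA = 73.8095·0.8192

60.4648 %


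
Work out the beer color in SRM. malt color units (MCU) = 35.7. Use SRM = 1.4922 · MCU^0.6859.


SRM = 1.4922 · 35.7^0.6859

17.3301 SRM


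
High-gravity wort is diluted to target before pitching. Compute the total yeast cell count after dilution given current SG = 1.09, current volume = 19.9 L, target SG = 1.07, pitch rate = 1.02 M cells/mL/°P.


V_w = V·((SG_c−1)/(SG_t−1)−1);  °P = 259 − 259/SG_t;  cells = rate·(V+V_w)·°P
V_w = 19.9·((1.09−1)/(1.07−1)−1) = 5.6857
V_final = 19.9 + 5.6857 = 25.5857
°P = 259 − 259/1.07 = 16.9439
cells = 1.02·25.5857·16.9439

442.1929 billion cells


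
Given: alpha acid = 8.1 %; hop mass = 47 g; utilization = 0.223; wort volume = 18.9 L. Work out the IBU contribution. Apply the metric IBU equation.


IBU = (α/100)·mass·U·1000 / V
IBU = (8.1/100)·47·0.223·1000 / 18.9

44.9186 IBU


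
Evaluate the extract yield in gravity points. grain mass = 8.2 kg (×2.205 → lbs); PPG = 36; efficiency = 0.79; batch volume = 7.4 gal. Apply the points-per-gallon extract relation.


points = lbs × PPG × eff / vol
lbs = 8.2 × 2.205 = 18.0810
points = 18.0810 × 36 × 0.79 / 7.4

69.4897 points


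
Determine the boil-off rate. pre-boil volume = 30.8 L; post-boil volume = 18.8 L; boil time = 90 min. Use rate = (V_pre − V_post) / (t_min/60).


rate = (30.8 − 18.8) / (90/60)

8.0000 L/hr


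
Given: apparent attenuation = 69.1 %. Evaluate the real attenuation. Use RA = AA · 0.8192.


RA = 69.1 · 0.8192

56.6067 %


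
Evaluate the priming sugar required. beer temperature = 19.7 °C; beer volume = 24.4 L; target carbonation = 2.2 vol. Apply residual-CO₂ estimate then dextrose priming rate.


residual = 14.695·(0.01821 + 0.09011·e^(−0.04·T));  sugar = (target − residual)·4.0·V
residual = 14.695·(0.01821 + 0.09011·e^(−0.04·19.7)) = 0.8698
sugar = (2.2 − 0.8698)·4.0·24.4

129.8309 g


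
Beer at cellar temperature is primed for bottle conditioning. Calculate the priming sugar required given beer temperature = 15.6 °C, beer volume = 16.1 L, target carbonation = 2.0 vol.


residual = 14.695·(0.01821 + 0.09011·e^(−0.04·T));  sugar = (target − residual)·4.0·V
residual = 14.695·(0.01821 + 0.09011·e^(−0.04·15.6)) = 0.9771
sugar = (2.0 − 0.9771)·4.0·16.1

65.8760 g


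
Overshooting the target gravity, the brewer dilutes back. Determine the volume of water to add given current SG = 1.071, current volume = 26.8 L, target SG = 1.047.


V_water = V·((SG_curr − 1)/(SG_target − 1) − 1)
V_water = 26.8·((1.071 − 1)/(1.047 − 1) − 1)

13.6851 L


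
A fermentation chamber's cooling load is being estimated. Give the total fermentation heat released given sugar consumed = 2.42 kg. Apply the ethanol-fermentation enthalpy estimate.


Q = m_sugar · 590 kJ/kg
Q = 2.42 · 590

1427.8000 kJ


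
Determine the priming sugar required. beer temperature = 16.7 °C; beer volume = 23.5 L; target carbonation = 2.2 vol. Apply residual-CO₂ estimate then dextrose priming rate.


residual = 14.695·(0.01821 + 0.09011·e^(−0.04·T));  sugar = (target − residual)·4.0·V
residual = 14.695·(0.01821 + 0.09011·e^(−0.04·16.7)) = 0.9465
sugar = (2.2 − 0.9465)·4.0·23.5

117.8253 g


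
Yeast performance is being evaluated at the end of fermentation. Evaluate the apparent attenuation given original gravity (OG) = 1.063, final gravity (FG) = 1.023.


AA = (OG − FG)/(OG − 1) · 100
AA = (1.063 − 1.023)/(1.063 − 1) · 100

63.4921 %


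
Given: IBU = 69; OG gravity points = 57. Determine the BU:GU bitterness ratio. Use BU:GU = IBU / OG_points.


BU:GU = 69 / 57

1.2105


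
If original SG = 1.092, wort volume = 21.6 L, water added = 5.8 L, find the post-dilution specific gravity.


SG_new = 1 + (SG_old − 1)·V_old/(V_old + V_water)
pts = (1.092 − 1)·1000·21.6/(21.6 + 5.8) = 72.5255
SG_new = 1 + 72.5255/1000

1.0725


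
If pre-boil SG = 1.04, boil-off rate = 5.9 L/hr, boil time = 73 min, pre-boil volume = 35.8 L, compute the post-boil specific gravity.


V_post = V_pre − rate·(t/60);  SG_post = 1 + (SG_pre−1)·V_pre/V_post
V_post = 35.8 − 5.9·(73/60) = 28.6217
SG_post = 1 + (1.04 − 1)·35.8/28.6217

1.0500


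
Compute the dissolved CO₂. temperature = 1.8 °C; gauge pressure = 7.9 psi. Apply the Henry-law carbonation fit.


vols = (P + 14.695)·(0.01821 + 0.09011·e^(−0.04·T))
vols = (7.9 + 14.695)·(0.01821 + 0.09011·e^(−0.04·1.8))

2.3060 volumes


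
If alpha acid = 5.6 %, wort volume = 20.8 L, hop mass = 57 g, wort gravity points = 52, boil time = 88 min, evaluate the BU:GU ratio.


U = 1.65·0.000125^(GP/1000)·(1−e^(−0.04t))/4.15;  IBU = (α/100)·m·U·1000/V;  BU:GU = IBU/GP
U = 1.65·0.000125^(52/1000)·(1−e^(−0.04·88))/4.15 = 0.2418
IBU = (5.6/100)·57·0.2418·1000/20.8 = 37.1044
BU:GU = 37.1044/52

0.7135


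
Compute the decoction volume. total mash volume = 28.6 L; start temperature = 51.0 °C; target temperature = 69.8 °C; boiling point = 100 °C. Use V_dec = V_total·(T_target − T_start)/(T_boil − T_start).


V_dec = 28.6·(69.8 − 51.0)/(100 − 51.0)

10.9731 L


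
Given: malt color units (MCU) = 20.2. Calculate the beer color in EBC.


SRM = 1.4922·MCU^0.6859;  EBC = SRM·1.97
SRM = 1.4922·20.2^0.6859 = 11.7265
EBC = 11.7265·1.97

23.1012 EBC


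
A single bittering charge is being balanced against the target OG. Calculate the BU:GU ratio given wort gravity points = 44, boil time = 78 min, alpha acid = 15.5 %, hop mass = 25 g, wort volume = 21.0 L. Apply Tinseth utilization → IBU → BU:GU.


U = 1.65·0.000125^(GP/1000)·(1−e^(−0.04t))/4.15;  IBU = (α/100)·m·U·1000/V;  BU:GU = IBU/GP
U = 1.65·0.000125^(44/1000)·(1−e^(−0.04·78))/4.15 = 0.2559
IBU = (15.5/100)·25·0.2559·1000/21.0 = 47.2214
BU:GU = 47.2214/44

1.0732


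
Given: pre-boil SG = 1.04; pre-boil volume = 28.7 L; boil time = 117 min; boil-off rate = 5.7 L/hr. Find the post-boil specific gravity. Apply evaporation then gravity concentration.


V_post = V_pre − rate·(t/60);  SG_post = 1 + (SG_pre−1)·V_pre/V_post
V_post = 28.7 − 5.7·(117/60) = 17.5850
SG_post = 1 + (1.04 − 1)·28.7/17.5850

1.0653


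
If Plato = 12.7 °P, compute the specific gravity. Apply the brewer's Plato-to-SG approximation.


SG = 259/(259 − P)
SG = 259/(259 − 12.7)

1.0516


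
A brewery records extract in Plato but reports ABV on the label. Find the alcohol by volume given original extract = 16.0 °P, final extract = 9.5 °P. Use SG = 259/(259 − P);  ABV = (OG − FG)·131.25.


OG = 259/(259 − 16.0) = 1.0658
FG = 259/(259 − 9.5) = 1.0381
ABV = (1.0658 − 1.0381)·131.25

3.6445 % ABV


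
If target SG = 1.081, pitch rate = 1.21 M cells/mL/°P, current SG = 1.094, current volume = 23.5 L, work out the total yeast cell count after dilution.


V_w = V·((SG_c−1)/(SG_t−1)−1);  °P = 259 − 259/SG_t;  cells = rate·(V+V_w)·°P
V_w = 23.5·((1.094−1)/(1.081−1)−1) = 3.7716
V_final = 23.5 + 3.7716 = 27.2716
°P = 259 − 259/1.081 = 19.4070
cells = 1.21·27.2716·19.4070

640.4057 billion cells


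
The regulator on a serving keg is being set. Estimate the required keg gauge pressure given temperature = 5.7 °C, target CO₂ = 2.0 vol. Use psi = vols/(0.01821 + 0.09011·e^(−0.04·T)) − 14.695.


psi = 2.0/(0.01821 + 0.09011·e^(−0.04·5.7)) − 14.695

7.5399 psi


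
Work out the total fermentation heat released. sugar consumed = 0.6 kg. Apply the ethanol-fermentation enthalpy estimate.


Q = m_sugar · 590 kJ/kg
Q = 0.6 · 590

354.0000 kJ


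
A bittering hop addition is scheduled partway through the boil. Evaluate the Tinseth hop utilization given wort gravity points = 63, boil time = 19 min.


U = 1.65·0.000125^(GP/1000) · (1 − e^(−0.04·t))/4.15
bigness = 1.65·0.000125^(63/1000) = 0.9367
boil_factor = (1 − e^(−0.04·19))/4.15 = 0.1283
U = 0.9367 · 0.1283

0.1202


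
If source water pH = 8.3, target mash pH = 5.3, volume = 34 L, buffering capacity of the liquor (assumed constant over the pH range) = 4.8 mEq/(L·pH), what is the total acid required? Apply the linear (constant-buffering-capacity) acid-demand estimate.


acid = buffering capacity · (pH_source − pH_target) · V
acid = 4.8 · (8.3 − 5.3) · 34

489.6000 mEq


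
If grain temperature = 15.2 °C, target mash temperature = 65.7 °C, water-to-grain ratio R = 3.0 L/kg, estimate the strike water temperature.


T_strike = (0.41/R)·(T_mash − T_grain) + T_mash
T_strike = (0.41/3.0)·(65.7 − 15.2) + 65.7

72.6017 °C


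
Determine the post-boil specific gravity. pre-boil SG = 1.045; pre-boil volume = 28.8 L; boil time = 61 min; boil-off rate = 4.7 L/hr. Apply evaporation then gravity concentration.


V_post = V_pre − rate·(t/60);  SG_post = 1 + (SG_pre−1)·V_pre/V_post
V_post = 28.8 − 4.7·(61/60) = 24.0217
SG_post = 1 + (1.045 − 1)·28.8/24.0217

1.0540


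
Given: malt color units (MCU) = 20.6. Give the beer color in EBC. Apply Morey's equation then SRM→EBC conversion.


SRM = 1.4922·MCU^0.6859;  EBC = SRM·1.97
SRM = 1.4922·20.6^0.6859 = 11.8853
EBC = 11.8853·1.97

23.4140 EBC


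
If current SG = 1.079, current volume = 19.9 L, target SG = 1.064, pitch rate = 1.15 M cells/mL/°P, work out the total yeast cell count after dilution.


V_w = V·((SG_c−1)/(SG_t−1)−1);  °P = 259 − 259/SG_t;  cells = rate·(V+V_w)·°P
V_w = 19.9·((1.079−1)/(1.064−1)−1) = 4.6641
V_final = 19.9 + 4.6641 = 24.5641
°P = 259 − 259/1.064 = 15.5789
cells = 1.15·24.5641·15.5789

440.0846 billion cells


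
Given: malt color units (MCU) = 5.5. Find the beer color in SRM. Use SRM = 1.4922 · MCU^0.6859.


SRM = 1.4922 · 5.5^0.6859

4.8044 SRM


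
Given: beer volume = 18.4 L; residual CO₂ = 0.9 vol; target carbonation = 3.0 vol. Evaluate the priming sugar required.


sugar = (target − residual)·4.0·V
sugar = (3.0 − 0.9)·4.0·18.4

154.5600 g


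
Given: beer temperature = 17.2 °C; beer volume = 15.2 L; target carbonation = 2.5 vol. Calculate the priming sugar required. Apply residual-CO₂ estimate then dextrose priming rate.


residual = 14.695·(0.01821 + 0.09011·e^(−0.04·T));  sugar = (target − residual)·4.0·V
residual = 14.695·(0.01821 + 0.09011·e^(−0.04·17.2)) = 0.9331
sugar = (2.5 − 0.9331)·4.0·15.2

95.2678 g


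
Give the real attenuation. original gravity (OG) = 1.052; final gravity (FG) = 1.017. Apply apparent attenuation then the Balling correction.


AA = (OG−FG)/(OG−1)·100;  RA = AA·0.8192
AA = (1.052 − 1.017)/(1.052 − 1)·100 = 67.3077
RA = 67.3077·0.8192

55.1385 %


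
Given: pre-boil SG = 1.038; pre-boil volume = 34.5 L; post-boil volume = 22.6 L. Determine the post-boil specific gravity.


SG_post = 1 + (SG_pre − 1)·V_pre/V_post
pts_pre = (1.038 − 1)·1000 = 38.0000
pts_post = 38.0000·34.5/22.6 = 58.0088
SG_post = 1 + 58.0088/1000

1.0580


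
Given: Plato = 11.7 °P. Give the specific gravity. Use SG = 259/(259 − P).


SG = 259/(259 − 11.7)

1.0473


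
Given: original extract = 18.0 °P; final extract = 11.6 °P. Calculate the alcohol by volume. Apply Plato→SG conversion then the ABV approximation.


SG = 259/(259 − P);  ABV = (OG − FG)·131.25
OG = 259/(259 − 18.0) = 1.0747
FG = 259/(259 − 11.6) = 1.0469
ABV = (1.0747 − 1.0469)·131.25

3.6489 % ABV


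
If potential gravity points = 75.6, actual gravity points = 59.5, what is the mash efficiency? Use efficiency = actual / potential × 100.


efficiency = 59.5 / 75.6 × 100

78.7037 %


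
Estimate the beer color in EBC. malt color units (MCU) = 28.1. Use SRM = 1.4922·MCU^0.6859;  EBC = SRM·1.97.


SRM = 1.4922·28.1^0.6859 = 14.7060
EBC = 14.7060·1.97

28.9708 EBC


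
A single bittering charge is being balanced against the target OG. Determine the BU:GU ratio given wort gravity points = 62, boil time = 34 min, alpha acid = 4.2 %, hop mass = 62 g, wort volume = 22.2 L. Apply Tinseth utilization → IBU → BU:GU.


U = 1.65·0.000125^(GP/1000)·(1−e^(−0.04t))/4.15;  IBU = (α/100)·m·U·1000/V;  BU:GU = IBU/GP
U = 1.65·0.000125^(62/1000)·(1−e^(−0.04·34))/4.15 = 0.1693
IBU = (4.2/100)·62·0.1693·1000/22.2 = 19.8573
BU:GU = 19.8573/62

0.3203


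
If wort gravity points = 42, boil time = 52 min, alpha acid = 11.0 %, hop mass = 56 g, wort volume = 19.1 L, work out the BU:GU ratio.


U = 1.65·0.000125^(GP/1000)·(1−e^(−0.04t))/4.15;  IBU = (α/100)·m·U·1000/V;  BU:GU = IBU/GP
U = 1.65·0.000125^(42/1000)·(1−e^(−0.04·52))/4.15 = 0.2385
IBU = (11.0/100)·56·0.2385·1000/19.1 = 76.9301
BU:GU = 76.9301/42

1.8317


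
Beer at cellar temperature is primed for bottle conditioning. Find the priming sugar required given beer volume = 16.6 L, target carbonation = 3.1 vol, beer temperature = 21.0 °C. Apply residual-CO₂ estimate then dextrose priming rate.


residual = 14.695·(0.01821 + 0.09011·e^(−0.04·T));  sugar = (target − residual)·4.0·V
residual = 14.695·(0.01821 + 0.09011·e^(−0.04·21.0)) = 0.8393
sugar = (3.1 − 0.8393)·4.0·16.6

150.1136 g


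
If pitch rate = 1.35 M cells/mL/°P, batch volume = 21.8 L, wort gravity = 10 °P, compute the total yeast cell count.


cells (billions) = rate · V_L · °P
cells = 1.35 · 21.8 · 10

294.3000 billion cells


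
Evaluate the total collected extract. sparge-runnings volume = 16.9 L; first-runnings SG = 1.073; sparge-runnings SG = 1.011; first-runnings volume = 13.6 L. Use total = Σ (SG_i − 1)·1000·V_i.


first = (1.073 − 1)·1000·13.6 = 992.8000
sparge = (1.011 − 1)·1000·16.9 = 185.9000
total = 992.8000 + 185.9000

1178.7000 gravity·L


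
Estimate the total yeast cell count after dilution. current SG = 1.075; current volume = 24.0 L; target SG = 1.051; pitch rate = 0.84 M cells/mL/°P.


V_w = V·((SG_c−1)/(SG_t−1)−1);  °P = 259 − 259/SG_t;  cells = rate·(V+V_w)·°P
V_w = 24.0·((1.075−1)/(1.051−1)−1) = 11.2941
V_final = 24.0 + 11.2941 = 35.2941
°P = 259 − 259/1.051 = 12.5680
cells = 0.84·35.2941·12.5680

372.6051 billion cells


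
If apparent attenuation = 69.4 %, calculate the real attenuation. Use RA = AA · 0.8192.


RA = 69.4 · 0.8192

56.8525 %


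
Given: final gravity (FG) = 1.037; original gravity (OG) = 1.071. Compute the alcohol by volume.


ABV = (OG − FG) · 131.25
ABV = (1.071 − 1.037) · 131.25

4.4625 % ABV


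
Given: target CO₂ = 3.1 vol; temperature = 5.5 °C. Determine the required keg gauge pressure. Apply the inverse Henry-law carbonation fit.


psi = vols/(0.01821 + 0.09011·e^(−0.04·T)) − 14.695
psi = 3.1/(0.01821 + 0.09011·e^(−0.04·5.5)) − 14.695

19.5497 psi


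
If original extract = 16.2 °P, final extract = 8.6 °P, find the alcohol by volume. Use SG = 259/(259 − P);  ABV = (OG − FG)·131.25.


OG = 259/(259 − 16.2) = 1.0667
FG = 259/(259 − 8.6) = 1.0343
ABV = (1.0667 − 1.0343)·131.25

4.2494 % ABV


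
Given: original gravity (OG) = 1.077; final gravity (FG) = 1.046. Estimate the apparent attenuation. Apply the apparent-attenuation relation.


AA = (OG − FG)/(OG − 1) · 100
AA = (1.077 − 1.046)/(1.077 − 1) · 100

40.2597 %


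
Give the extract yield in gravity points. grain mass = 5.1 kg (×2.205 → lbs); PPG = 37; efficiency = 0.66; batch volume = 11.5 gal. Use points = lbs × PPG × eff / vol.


lbs = 5.1 × 2.205 = 11.2455
points = 11.2455 × 37 × 0.66 / 11.5

23.8796 points


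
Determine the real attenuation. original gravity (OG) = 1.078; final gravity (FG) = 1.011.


AA = (OG−FG)/(OG−1)·100;  RA = AA·0.8192
AA = (1.078 − 1.011)/(1.078 − 1)·100 = 85.8974
RA = 85.8974·0.8192

70.3672 %


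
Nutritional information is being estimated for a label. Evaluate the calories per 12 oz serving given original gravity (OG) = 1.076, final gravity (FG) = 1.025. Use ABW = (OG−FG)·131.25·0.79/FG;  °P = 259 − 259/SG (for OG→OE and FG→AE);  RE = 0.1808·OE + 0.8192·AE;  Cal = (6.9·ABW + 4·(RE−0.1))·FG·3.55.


ABW = (1.076 − 1.025)·131.25·0.79/1.025 = 5.1591
OE = 259 − 259/1.076 = 18.2937 °P
AE = 259 − 259/1.025 = 6.3171 °P
RE = 0.1808·18.2937 + 0.8192·6.3171 = 8.4824 °P
Cal = (6.9·5.1591 + 4·(8.4824−0.1))·1.025·3.55

251.5376 kcal


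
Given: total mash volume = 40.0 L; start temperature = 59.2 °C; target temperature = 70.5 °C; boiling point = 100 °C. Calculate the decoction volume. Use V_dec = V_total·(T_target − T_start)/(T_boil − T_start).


V_dec = 40.0·(70.5 − 59.2)/(100 − 59.2)

11.0784 L


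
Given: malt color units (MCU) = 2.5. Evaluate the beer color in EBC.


SRM = 1.4922·MCU^0.6859;  EBC = SRM·1.97
SRM = 1.4922·2.5^0.6859 = 2.7975
EBC = 2.7975·1.97

5.5111 EBC


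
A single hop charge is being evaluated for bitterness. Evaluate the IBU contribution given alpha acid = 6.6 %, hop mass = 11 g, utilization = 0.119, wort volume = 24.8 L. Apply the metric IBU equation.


IBU = (α/100)·mass·U·1000 / V
IBU = (6.6/100)·11·0.119·1000 / 24.8

3.4836 IBU


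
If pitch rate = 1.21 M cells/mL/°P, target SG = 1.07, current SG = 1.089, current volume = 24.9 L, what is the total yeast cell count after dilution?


V_w = V·((SG_c−1)/(SG_t−1)−1);  °P = 259 − 259/SG_t;  cells = rate·(V+V_w)·°P
V_w = 24.9·((1.089−1)/(1.07−1)−1) = 6.7586
V_final = 24.9 + 6.7586 = 31.6586
°P = 259 − 259/1.07 = 16.9439
cells = 1.21·31.6586·16.9439

649.0688 billion cells


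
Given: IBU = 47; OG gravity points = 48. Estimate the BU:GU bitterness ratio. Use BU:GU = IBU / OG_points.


BU:GU = 47 / 48

0.9792


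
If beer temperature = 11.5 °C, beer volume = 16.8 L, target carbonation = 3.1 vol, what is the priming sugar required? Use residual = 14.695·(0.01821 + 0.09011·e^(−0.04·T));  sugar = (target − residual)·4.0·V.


residual = 14.695·(0.01821 + 0.09011·e^(−0.04·11.5)) = 1.1035
sugar = (3.1 − 1.1035)·4.0·16.8

134.1634 g


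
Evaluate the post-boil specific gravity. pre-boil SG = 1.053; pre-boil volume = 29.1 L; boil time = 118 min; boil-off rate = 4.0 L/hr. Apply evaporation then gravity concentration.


V_post = V_pre − rate·(t/60);  SG_post = 1 + (SG_pre−1)·V_pre/V_post
V_post = 29.1 − 4.0·(118/60) = 21.2333
SG_post = 1 + (1.053 − 1)·29.1/21.2333

1.0726


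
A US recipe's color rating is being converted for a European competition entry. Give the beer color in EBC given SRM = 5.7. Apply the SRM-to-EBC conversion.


EBC = SRM · 1.97
EBC = 5.7 · 1.97

11.2290 EBC


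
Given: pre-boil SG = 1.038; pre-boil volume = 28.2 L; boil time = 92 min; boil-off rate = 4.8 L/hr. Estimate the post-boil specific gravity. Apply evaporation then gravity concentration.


V_post = V_pre − rate·(t/60);  SG_post = 1 + (SG_pre−1)·V_pre/V_post
V_post = 28.2 − 4.8·(92/60) = 20.8400
SG_post = 1 + (1.038 − 1)·28.2/20.8400

1.0514


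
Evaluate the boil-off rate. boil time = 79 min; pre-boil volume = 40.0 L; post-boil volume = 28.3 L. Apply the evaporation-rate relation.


rate = (V_pre − V_post) / (t_min/60)
rate = (40.0 − 28.3) / (79/60)

8.8861 L/hr


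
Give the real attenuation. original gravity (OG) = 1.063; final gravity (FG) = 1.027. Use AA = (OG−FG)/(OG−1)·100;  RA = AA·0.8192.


AA = (1.063 − 1.027)/(1.063 − 1)·100 = 57.1429
RA = 57.1429·0.8192

46.8114 %


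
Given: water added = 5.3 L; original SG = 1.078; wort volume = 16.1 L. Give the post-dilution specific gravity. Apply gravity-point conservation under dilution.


SG_new = 1 + (SG_old − 1)·V_old/(V_old + V_water)
pts = (1.078 − 1)·1000·16.1/(16.1 + 5.3) = 58.6822
SG_new = 1 + 58.6822/1000

1.0587


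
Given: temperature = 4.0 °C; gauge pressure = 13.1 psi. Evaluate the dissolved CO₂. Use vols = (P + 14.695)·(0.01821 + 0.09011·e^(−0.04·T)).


vols = (13.1 + 14.695)·(0.01821 + 0.09011·e^(−0.04·4.0))

2.6404 volumes


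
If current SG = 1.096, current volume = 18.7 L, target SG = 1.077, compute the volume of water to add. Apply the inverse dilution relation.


V_water = V·((SG_curr − 1)/(SG_target − 1) − 1)
V_water = 18.7·((1.096 − 1)/(1.077 − 1) − 1)

4.6143 L


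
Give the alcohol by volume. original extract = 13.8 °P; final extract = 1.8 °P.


SG = 259/(259 − P);  ABV = (OG − FG)·131.25
OG = 259/(259 − 13.8) = 1.0563
FG = 259/(259 − 1.8) = 1.0070
ABV = (1.0563 − 1.0070)·131.25

6.4683 % ABV


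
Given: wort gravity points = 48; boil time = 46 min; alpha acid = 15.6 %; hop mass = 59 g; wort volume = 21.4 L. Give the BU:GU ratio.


U = 1.65·0.000125^(GP/1000)·(1−e^(−0.04t))/4.15;  IBU = (α/100)·m·U·1000/V;  BU:GU = IBU/GP
U = 1.65·0.000125^(48/1000)·(1−e^(−0.04·46))/4.15 = 0.2173
IBU = (15.6/100)·59·0.2173·1000/21.4 = 93.4417
BU:GU = 93.4417/48

1.9467


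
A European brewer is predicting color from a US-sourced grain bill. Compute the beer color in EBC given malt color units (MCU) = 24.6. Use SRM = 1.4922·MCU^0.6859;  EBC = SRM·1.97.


SRM = 1.4922·24.6^0.6859 = 13.4236
EBC = 13.4236·1.97

26.4445 EBC


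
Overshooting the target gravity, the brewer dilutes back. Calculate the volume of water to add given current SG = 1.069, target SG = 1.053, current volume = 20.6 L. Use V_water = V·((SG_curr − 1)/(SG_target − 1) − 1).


V_water = 20.6·((1.069 − 1)/(1.053 − 1) − 1)

6.2189 L


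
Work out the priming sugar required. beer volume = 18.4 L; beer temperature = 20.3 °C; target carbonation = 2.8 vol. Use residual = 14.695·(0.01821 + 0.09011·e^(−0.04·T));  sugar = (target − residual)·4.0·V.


residual = 14.695·(0.01821 + 0.09011·e^(−0.04·20.3)) = 0.8555
sugar = (2.8 − 0.8555)·4.0·18.4

143.1163 g


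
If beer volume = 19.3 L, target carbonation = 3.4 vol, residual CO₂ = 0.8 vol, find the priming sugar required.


sugar = (target − residual)·4.0·V
sugar = (3.4 − 0.8)·4.0·19.3

200.7200 g


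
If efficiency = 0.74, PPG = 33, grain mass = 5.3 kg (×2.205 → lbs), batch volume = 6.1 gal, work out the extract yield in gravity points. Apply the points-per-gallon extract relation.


points = lbs × PPG × eff / vol
lbs = 5.3 × 2.205 = 11.6865
points = 11.6865 × 33 × 0.74 / 6.1

46.7843 points


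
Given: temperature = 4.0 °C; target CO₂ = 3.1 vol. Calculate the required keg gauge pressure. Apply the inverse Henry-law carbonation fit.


psi = vols/(0.01821 + 0.09011·e^(−0.04·T)) − 14.695
psi = 3.1/(0.01821 + 0.09011·e^(−0.04·4.0)) − 14.695

17.9377 psi


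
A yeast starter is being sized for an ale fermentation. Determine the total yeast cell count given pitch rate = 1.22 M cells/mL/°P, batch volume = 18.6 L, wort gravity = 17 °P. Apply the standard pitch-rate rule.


cells (billions) = rate · V_L · °P
cells = 1.22 · 18.6 · 17

385.7640 billion cells


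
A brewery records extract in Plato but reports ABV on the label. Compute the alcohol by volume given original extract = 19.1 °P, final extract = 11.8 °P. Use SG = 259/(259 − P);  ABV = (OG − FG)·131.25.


OG = 259/(259 − 19.1) = 1.0796
FG = 259/(259 − 11.8) = 1.0477
ABV = (1.0796 − 1.0477)·131.25

4.1845 % ABV


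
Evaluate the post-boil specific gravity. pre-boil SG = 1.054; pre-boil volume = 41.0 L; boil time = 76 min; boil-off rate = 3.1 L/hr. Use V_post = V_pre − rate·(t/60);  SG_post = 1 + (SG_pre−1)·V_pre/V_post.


V_post = 41.0 − 3.1·(76/60) = 37.0733
SG_post = 1 + (1.054 − 1)·41.0/37.0733

1.0597


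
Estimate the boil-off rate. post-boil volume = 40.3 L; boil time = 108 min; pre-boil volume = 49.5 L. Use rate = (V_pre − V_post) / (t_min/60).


rate = (49.5 − 40.3) / (108/60)

5.1111 L/hr


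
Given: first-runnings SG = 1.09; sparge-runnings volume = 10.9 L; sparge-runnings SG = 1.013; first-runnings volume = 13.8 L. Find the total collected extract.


total = Σ (SG_i − 1)·1000·V_i
first = (1.09 − 1)·1000·13.8 = 1242.0000
sparge = (1.013 − 1)·1000·10.9 = 141.7000
total = 1242.0000 + 141.7000

1383.7000 gravity·L


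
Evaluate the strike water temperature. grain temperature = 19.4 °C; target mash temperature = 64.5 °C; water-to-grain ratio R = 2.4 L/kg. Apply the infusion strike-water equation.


T_strike = (0.41/R)·(T_mash − T_grain) + T_mash
T_strike = (0.41/2.4)·(64.5 − 19.4) + 64.5

72.2046 °C


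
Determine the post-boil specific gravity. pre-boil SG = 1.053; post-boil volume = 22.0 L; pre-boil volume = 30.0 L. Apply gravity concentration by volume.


SG_post = 1 + (SG_pre − 1)·V_pre/V_post
pts_pre = (1.053 − 1)·1000 = 53.0000
pts_post = 53.0000·30.0/22.0 = 72.2727
SG_post = 1 + 72.2727/1000

1.0723


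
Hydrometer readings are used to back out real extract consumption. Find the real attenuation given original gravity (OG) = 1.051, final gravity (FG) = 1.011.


AA = (OG−FG)/(OG−1)·100;  RA = AA·0.8192
AA = (1.051 − 1.011)/(1.051 − 1)·100 = 78.4314
RA = 78.4314·0.8192

64.2510 %


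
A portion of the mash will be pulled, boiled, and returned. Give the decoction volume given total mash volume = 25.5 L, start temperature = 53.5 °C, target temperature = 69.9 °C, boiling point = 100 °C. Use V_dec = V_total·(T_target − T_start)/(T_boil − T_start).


V_dec = 25.5·(69.9 − 53.5)/(100 − 53.5)

8.9935 L


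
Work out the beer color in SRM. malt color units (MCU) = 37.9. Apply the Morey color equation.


SRM = 1.4922 · MCU^0.6859
SRM = 1.4922 · 37.9^0.6859

18.0558 SRM


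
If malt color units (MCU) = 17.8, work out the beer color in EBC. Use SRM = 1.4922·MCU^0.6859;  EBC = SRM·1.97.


SRM = 1.4922·17.8^0.6859 = 10.7520
EBC = 10.7520·1.97

21.1815 EBC


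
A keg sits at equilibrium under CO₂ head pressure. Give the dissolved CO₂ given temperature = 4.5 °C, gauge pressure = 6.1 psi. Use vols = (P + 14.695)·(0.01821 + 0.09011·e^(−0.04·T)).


vols = (6.1 + 14.695)·(0.01821 + 0.09011·e^(−0.04·4.5))

1.9438 volumes


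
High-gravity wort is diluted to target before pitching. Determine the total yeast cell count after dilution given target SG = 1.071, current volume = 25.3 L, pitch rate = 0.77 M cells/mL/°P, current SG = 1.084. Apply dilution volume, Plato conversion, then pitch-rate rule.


V_w = V·((SG_c−1)/(SG_t−1)−1);  °P = 259 − 259/SG_t;  cells = rate·(V+V_w)·°P
V_w = 25.3·((1.084−1)/(1.071−1)−1) = 4.6324
V_final = 25.3 + 4.6324 = 29.9324
°P = 259 − 259/1.071 = 17.1699
cells = 0.77·29.9324·17.1699

395.7317 billion cells
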